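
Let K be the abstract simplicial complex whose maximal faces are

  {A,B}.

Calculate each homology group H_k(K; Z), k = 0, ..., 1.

H_0 ≅ Z,  H_1 = 0.

Take the total order A < B on the vertex set. Then K (dimension 1) consists of the simplices:

  0-simplices (2): A, B
  1-simplices (1): AB

Hence C_0 ≅ Z^2, C_1 ≅ Z^1.

Boundary ∂_1: C_1 → C_0 is given by ∂[p,q] = [q] − [p]. For instance
  ∂AB = B − A.
As a 2×1 matrix over Z this has rank 1, with invariant factors (1).

Reading off H_k = ker ∂_k / im ∂_{k+1}:

  H_0: rank C_0 − rank ∂_1 = 2 − 1 = 1, and the invariant factors of ∂_1 are all 1, so H_0 ≅ Z.
  H_1: rank ker ∂_1 − rank ∂_2 = (1 − 1) − 0 = 0, and there is no ∂_2, so H_1 ≅ 0.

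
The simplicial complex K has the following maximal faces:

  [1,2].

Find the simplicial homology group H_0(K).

H_0 ≅ Z.

We work with the vertex ordering 1 < 2. The simplices of K, each written with vertices in increasing order, are:

  0-simplices (2): [1], [2]
  1-simplices (1): [1,2]

so the chain groups are C_0 ≅ Z^2, C_1 ≅ Z^1.

Boundary ∂_1: C_1 → C_0 sends each edge [p,q] (with p < q) to q − p. For instance
  ∂[1,2] = [2] − [1].
This gives a 2×1 integer matrix of rank 1; reducing to Smith normal form yields diagonal entries (1).

Reading off H_k = ker ∂_k / im ∂_{k+1}:

  H_0: rank C_0 − rank ∂_1 = 2 − 1 = 1, and the invariant factors of ∂_1 are all 1, so H_0 = Z.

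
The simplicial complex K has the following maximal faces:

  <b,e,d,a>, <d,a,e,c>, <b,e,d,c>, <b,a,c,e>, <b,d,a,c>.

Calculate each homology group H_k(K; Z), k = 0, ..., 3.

H_0 = Z,  H_1 = 0,  H_2 = 0,  H_3 = Z.

Fix the vertex order a < b < c < d < e and write every simplex with vertices in increasing order. Then dim K = 3 and the simplices of K are:

  0-simplices (5): a, b, c, d, e
  1-simplices (10): ab, ac, ad, ae, bc, bd, be, cd, ce, de
  2-simplices (10): abc, abd, abe, acd, ace, ade, bcd, bce, bde, cde
  3-simplices (5): abcd, abce, abde, acde, bcde

so the chain groups are C_0 ≅ Z^5, C_1 ≅ Z^10, C_2 ≅ Z^10, C_3 ≅ Z^5.

∂_1: C_1 → C_0 maps an edge to its endpoints' difference, ∂[p,q] = q − p.
This gives a 5×10 integer matrix of rank 4; reducing to Smith normal form yields diagonal entries (1,1,1,1).

∂_2: C_2 → C_1 maps a triangle to the signed sum of its edges. For instance
  ∂ace = ce − ae + ac,
  ∂ade = de − ae + ad.
As a 10×10 matrix over Z this has rank 6, with invariant factors (1,1,1,1,1,1).

Boundary ∂_3: C_3 → C_2 sends each 3-simplex σ to the alternating sum Σ_i (−1)^i (σ with its i-th vertex removed). For instance
  ∂abce = bce − ace + abe − abc,
  ∂abcd = bcd − acd + abd − abc.
The 10×5 boundary matrix has rank 4 and Smith normal form diag(1,1,1,1).

Computing H_k = (kernel of ∂_k) / (image of ∂_{k+1}):

  H_0: rank C_0 − rank ∂_1 = 5 − 4 = 1, and the invariant factors of ∂_1 are all 1, so H_0 = Z.
  H_1: rank ker ∂_1 − rank ∂_2 = (10 − 4) − 6 = 0, and the invariant factors of ∂_2 are all 1, so H_1 = 0.
  H_2: rank ker ∂_2 − rank ∂_3 = (10 − 6) − 4 = 0, and the invariant factors of ∂_3 are all 1, so H_2 = 0.
  H_3: rank ker ∂_3 − rank ∂_4 = (5 − 4) − 0 = 1, and there is no ∂_4, so H_3 = Z.

(K is a triangulation of the 3-sphere S^3.)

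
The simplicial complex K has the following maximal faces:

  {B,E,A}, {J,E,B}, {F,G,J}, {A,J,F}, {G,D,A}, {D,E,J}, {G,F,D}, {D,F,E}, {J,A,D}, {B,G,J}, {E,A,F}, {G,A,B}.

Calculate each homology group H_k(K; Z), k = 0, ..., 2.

H_0 = Z,  H_1 = Z/2,  H_2 = 0.

Fix the vertex order A < B < D < E < F < G < J and write every simplex with vertices in increasing order. Then dim K = 2 and the simplices of K are:

  0-simplices (7): A, B, D, E, F, G, J
  1-simplices (18): AB, AD, AE, AF, AG, AJ, BE, BG, BJ, DE, DF, DG, DJ, EF, EJ, FG, FJ, GJ
  2-simplices (12): ABE, ABG, ADG, ADJ, AEF, AFJ, BEJ, BGJ, DEF, DEJ, DFG, FGJ

so the chain groups are C_0 ≅ Z^7, C_1 ≅ Z^18, C_2 ≅ Z^12.

Boundary ∂_1: C_1 → C_0 is given by ∂[p,q] = [q] − [p]. For instance
  ∂AE = E − A.
The resulting 7×18 matrix has rank 6, and its Smith normal form has invariant factors (1,1,1,1,1,1).

∂_2: C_2 → C_1 sends each 2-simplex [p,q,r] to [q,r] − [p,r] + [p,q]. For instance
  ∂DEF = EF − DF + DE,
  ∂ADJ = DJ − AJ + AD.
The 18×12 boundary matrix has rank 12 and Smith normal form diag(1,1,1,1,1,1,1,1,1,1,1,2).

Now H_k = ker ∂_k / im ∂_{k+1}, so:

  H_0: rank C_0 − rank ∂_1 = 7 − 6 = 1, and the invariant factors of ∂_1 are all 1, so H_0 ≅ Z.
  H_1: rank ker ∂_1 − rank ∂_2 = (18 − 6) − 12 = 0, and ∂_2 has invariant factor 2 > 1, so H_1 ≅ Z/2.
  H_2: rank ker ∂_2 − rank ∂_3 = (12 − 12) − 0 = 0, and there is no ∂_3, so H_2 ≅ 0.

(K is a triangulation of the real projective plane RP^2.)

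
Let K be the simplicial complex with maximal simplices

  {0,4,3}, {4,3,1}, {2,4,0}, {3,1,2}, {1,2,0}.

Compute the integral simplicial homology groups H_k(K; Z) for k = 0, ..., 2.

Take the total order 0 < 1 < 2 < 3 < 4 on the vertex set. Then K (dimension 2) consists of the simplices:

  0-simplices (5): [0], [1], [2], [3], [4]
  1-simplices (10): [0,1], [0,2], [0,3], [0,4], [1,2], [1,3], [1,4], [2,3], [2,4], [3,4]
  2-simplices (5): [0,1,2], [0,2,4], [0,3,4], [1,2,3], [1,3,4]

giving chain groups C_0 ≅ Z^5, C_1 ≅ Z^10, C_2 ≅ Z^5.

Boundary ∂_1: C_1 → C_0 sends each edge [p,q] (with p < q) to q − p. For instance
  ∂[0,1] = [1] − [0].
The 5×10 boundary matrix has rank 4 and Smith normal form diag(1,1,1,1).

Boundary ∂_2: C_2 → C_1 acts by ∂[p,q,r] = [q,r] − [p,r] + [p,q]. For instance
  ∂[1,2,3] = [2,3] − [1,3] + [1,2],
  ∂[0,2,4] = [2,4] − [0,4] + [0,2].
This gives a 10×5 integer matrix of rank 5; reducing to Smith normal form yields diagonal entries (1,1,1,1,1).

Computing H_k = (kernel of ∂_k) / (image of ∂_{k+1}):

  H_0: rank C_0 − rank ∂_1 = 5 − 4 = 1, and the invariant factors of ∂_1 are all 1, so H_0 = Z.
  H_1: rank ker ∂_1 − rank ∂_2 = (10 − 4) − 5 = 1, and the invariant factors of ∂_2 are all 1, so H_1 = Z.
  H_2: rank ker ∂_2 − rank ∂_3 = (5 − 5) − 0 = 0, and there is no ∂_3, so H_2 = 0.

As a check, the Euler characteristic is 5 − 10 + 5 = 0, which agrees with 1 − 1 + 0 = 0.

H_0 ≅ Z,  H_1 ≅ Z,  H_2 = 0.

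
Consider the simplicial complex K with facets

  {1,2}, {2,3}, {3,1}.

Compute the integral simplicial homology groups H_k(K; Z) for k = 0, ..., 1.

We work with the vertex ordering 1 < 2 < 3. The simplices of K, each written with vertices in increasing order, are:

  0-simplices (3): [1], [2], [3]
  1-simplices (3): [1,2], [1,3], [2,3]

giving chain groups C_0 ≅ Z^3, C_1 ≅ Z^3.

∂_1: C_1 → C_0 maps an edge to its endpoints' difference, ∂[p,q] = q − p. For instance
  ∂[1,3] = [3] − [1].
The 3×3 boundary matrix has rank 2 and Smith normal form diag(1,1).

Reading off H_k = ker ∂_k / im ∂_{k+1}:

  H_0: rank C_0 − rank ∂_1 = 3 − 2 = 1, and the invariant factors of ∂_1 are all 1, so H_0 ≅ Z.
  H_1: rank ker ∂_1 − rank ∂_2 = (3 − 2) − 0 = 1, and there is no ∂_2, so H_1 ≅ Z.

H_0 ≅ Z,  H_1 ≅ Z.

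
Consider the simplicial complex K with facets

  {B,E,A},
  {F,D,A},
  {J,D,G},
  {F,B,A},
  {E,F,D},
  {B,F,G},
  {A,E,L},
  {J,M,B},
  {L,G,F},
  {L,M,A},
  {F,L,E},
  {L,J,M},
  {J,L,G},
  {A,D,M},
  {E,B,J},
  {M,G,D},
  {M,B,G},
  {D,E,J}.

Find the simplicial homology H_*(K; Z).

H_0 = Z,  H_1 = Z ⊕ Z/2,  H_2 = 0.

K has 9 vertices, 27 edges, 18 triangles.
rank ∂_0 = 0, rank ∂_1 = 8 ⇒ b_0 = 9 − 0 − 8 = 1; all invariant factors of ∂_1 are 1 so no torsion. So H_0 ≅ Z.
rank ∂_1 = 8, rank ∂_2 = 18 ⇒ b_1 = 27 − 8 − 18 = 1; ∂_2 has invariant factor(s) [2] giving torsion. So H_1 ≅ Z ⊕ Z/2.
rank ∂_2 = 18, rank ∂_3 = 0 ⇒ b_2 = 18 − 18 − 0 = 0. So H_2 ≅ 0.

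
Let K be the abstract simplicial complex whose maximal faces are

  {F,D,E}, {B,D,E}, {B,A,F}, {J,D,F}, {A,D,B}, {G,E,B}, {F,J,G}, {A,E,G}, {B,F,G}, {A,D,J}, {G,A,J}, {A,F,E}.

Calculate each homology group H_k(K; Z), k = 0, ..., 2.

Fix the vertex order A < B < D < E < F < G < J and write every simplex with vertices in increasing order. Then dim K = 2 and the simplices of K are:

  0-simplices (7): A, B, D, E, F, G, J
  1-simplices (18): AB, AD, AE, AF, AG, AJ, BD, BE, BF, BG, DE, DF, DJ, EF, EG, FG, FJ, GJ
  2-simplices (12): ABD, ABF, ADJ, AEF, AEG, AGJ, BDE, BEG, BFG, DEF, DFJ, FGJ

Hence C_0 ≅ Z^7, C_1 ≅ Z^18, C_2 ≅ Z^12.

The boundary map ∂_1: C_1 → C_0 is given by ∂[p,q] = [q] − [p].
The 7×18 boundary matrix has rank 6 and Smith normal form diag(1,1,1,1,1,1).

The boundary map ∂_2: C_2 → C_1 acts by ∂[p,q,r] = [q,r] − [p,r] + [p,q]. For instance
  ∂AEG = EG − AG + AE,
  ∂ABF = BF − AF + AB.
The resulting 18×12 matrix has rank 12, and its Smith normal form has invariant factors (1,1,1,1,1,1,1,1,1,1,1,2).

Computing H_k = (kernel of ∂_k) / (image of ∂_{k+1}):

  H_0: rank C_0 − rank ∂_1 = 7 − 6 = 1, and the invariant factors of ∂_1 are all 1, so H_0 ≅ Z.
  H_1: rank ker ∂_1 − rank ∂_2 = (18 − 6) − 12 = 0, and ∂_2 has invariant factor 2 > 1, so H_1 ≅ Z/2Z.
  H_2: rank ker ∂_2 − rank ∂_3 = (12 − 12) − 0 = 0, and there is no ∂_3, so H_2 ≅ 0.

H_0 = Z,  H_1 = Z/2Z,  H_2 = 0.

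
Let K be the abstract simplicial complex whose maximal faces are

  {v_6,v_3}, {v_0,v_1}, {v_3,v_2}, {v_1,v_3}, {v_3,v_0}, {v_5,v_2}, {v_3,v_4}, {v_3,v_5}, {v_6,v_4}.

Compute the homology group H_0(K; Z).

Take the total order v_0 < v_1 < v_2 < v_3 < v_4 < v_5 < v_6 on the vertex set. Then K (dimension 1) consists of the simplices:

  0-simplices (7): [v_0], [v_1], [v_2], [v_3], [v_4], [v_5], [v_6]
  1-simplices (9): [v_0,v_1], [v_0,v_3], [v_1,v_3], [v_2,v_3], [v_2,v_5], [v_3,v_4], [v_3,v_5], [v_3,v_6], [v_4,v_6]

giving chain groups C_0 ≅ Z^7, C_1 ≅ Z^9.

∂_1: C_1 → C_0 is given by ∂[p,q] = [q] − [p].
As a 7×9 matrix over Z this has rank 6, with invariant factors (1,1,1,1,1,1).

Reading off H_k = ker ∂_k / im ∂_{k+1}:

  H_0: rank C_0 − rank ∂_1 = 7 − 6 = 1, and the invariant factors of ∂_1 are all 1, so H_0 = Z.

(K is a triangulation of a wedge of 3 circles.)

H_0 ≅ Z.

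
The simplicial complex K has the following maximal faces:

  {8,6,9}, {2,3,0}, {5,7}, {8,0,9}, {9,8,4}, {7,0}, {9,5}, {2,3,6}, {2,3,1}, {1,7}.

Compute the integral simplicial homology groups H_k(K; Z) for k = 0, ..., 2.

Fix the vertex order 0 < 1 < 2 < 3 < 4 < 5 < 6 < 7 < 8 < 9 and write every simplex with vertices in increasing order. Then dim K = 2 and the simplices of K are:

  0-simplices (10): [0], [1], [2], [3], [4], [5], [6], [7], [8], [9]
  1-simplices (18): [0,2], [0,3], [0,7], [0,8], [0,9], [1,2], [1,3], [1,7], [2,3], [2,6], [3,6], [4,8], [4,9], [5,7], [5,9], [6,8], [6,9], [8,9]
  2-simplices (6): [0,2,3], [0,8,9], [1,2,3], [2,3,6], [4,8,9], [6,8,9]

Hence C_0 ≅ Z^10, C_1 ≅ Z^18, C_2 ≅ Z^6.

Boundary ∂_1: C_1 → C_0 sends each edge [p,q] (with p < q) to q − p.
The 10×18 boundary matrix has rank 9 and Smith normal form diag(1,1,1,1,1,1,1,1,1).

The boundary map ∂_2: C_2 → C_1 sends each 2-simplex [p,q,r] to [q,r] − [p,r] + [p,q]. For instance
  ∂[6,8,9] = [8,9] − [6,9] + [6,8],
  ∂[4,8,9] = [8,9] − [4,9] + [4,8].
The 18×6 boundary matrix has rank 6 and Smith normal form diag(1,1,1,1,1,1).

Reading off H_k = ker ∂_k / im ∂_{k+1}:

  H_0: rank C_0 − rank ∂_1 = 10 − 9 = 1, and the invariant factors of ∂_1 are all 1, so H_0 ≅ Z.
  H_1: rank ker ∂_1 − rank ∂_2 = (18 − 9) − 6 = 3, and the invariant factors of ∂_2 are all 1, so H_1 ≅ Z^3.
  H_2: rank ker ∂_2 − rank ∂_3 = (6 − 6) − 0 = 0, and there is no ∂_3, so H_2 ≅ 0.

As a check, the Euler characteristic is 10 − 18 + 6 = -2, which agrees with 1 − 3 + 0 = -2.

H_0 = Z,  H_1 = Z^3,  H_2 = 0.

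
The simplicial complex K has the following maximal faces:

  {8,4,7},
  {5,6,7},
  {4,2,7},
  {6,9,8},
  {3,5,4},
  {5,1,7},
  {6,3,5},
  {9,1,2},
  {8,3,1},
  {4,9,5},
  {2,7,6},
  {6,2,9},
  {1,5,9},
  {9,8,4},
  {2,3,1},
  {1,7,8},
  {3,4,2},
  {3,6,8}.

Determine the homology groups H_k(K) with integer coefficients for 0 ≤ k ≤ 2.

Fix the vertex order 1 < 2 < 3 < 4 < 5 < 6 < 7 < 8 < 9 and write every simplex with vertices in increasing order. Then dim K = 2 and the simplices of K are:

  0-simplices (9): [1], [2], [3], [4], [5], [6], [7], [8], [9]
  1-simplices (27): (27 of them)
  2-simplices (18): [1,2,3], [1,2,9], [1,3,8], [1,5,7], [1,5,9], [1,7,8], [2,3,4], [2,4,7], [2,6,7], [2,6,9], [3,4,5], [3,5,6], [3,6,8], [4,5,9], [4,7,8], [4,8,9], [5,6,7], [6,8,9]

giving chain groups C_0 ≅ Z^9, C_1 ≅ Z^27, C_2 ≅ Z^18.

The boundary map ∂_1: C_1 → C_0 is given by ∂[p,q] = [q] − [p]. For instance
  ∂[2,7] = [7] − [2].
The 9×27 boundary matrix has rank 8 and Smith normal form diag(1,1,1,1,1,1,1,1).

The boundary map ∂_2: C_2 → C_1 sends each 2-simplex [p,q,r] to [q,r] − [p,r] + [p,q]. For instance
  ∂[6,8,9] = [8,9] − [6,9] + [6,8],
  ∂[3,4,5] = [4,5] − [3,5] + [3,4].
The resulting 27×18 matrix has rank 17, and its Smith normal form has invariant factors (1,1,1,1,1,1,1,1,1,1,1,1,1,1,1,1,1).

From H_k ≅ ker(∂_k) / im(∂_{k+1}) we obtain:

  H_0: rank C_0 − rank ∂_1 = 9 − 8 = 1, and the invariant factors of ∂_1 are all 1, so H_0 = Z.
  H_1: rank ker ∂_1 − rank ∂_2 = (27 − 8) − 17 = 2, and the invariant factors of ∂_2 are all 1, so H_1 = Z^2.
  H_2: rank ker ∂_2 − rank ∂_3 = (18 − 17) − 0 = 1, and there is no ∂_3, so H_2 = Z.

H_0 ≅ Z,  H_1 ≅ Z^2,  H_2 ≅ Z.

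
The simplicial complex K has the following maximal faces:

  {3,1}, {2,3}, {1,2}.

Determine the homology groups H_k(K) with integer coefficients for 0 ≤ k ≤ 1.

K has 3 vertices, 3 edges.
rank ∂_0 = 0, rank ∂_1 = 2 ⇒ b_0 = 3 − 0 − 2 = 1; all invariant factors of ∂_1 are 1 so no torsion. So H_0 = Z.
rank ∂_1 = 2, rank ∂_2 = 0 ⇒ b_1 = 3 − 2 − 0 = 1. So H_1 = Z.

H_0 ≅ Z,  H_1 ≅ Z.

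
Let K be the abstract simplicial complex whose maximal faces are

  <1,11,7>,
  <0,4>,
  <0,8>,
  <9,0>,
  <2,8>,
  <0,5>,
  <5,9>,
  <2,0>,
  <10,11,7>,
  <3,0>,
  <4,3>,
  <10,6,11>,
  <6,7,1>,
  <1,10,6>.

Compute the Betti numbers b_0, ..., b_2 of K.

b_0 = 2, b_1 = 4, b_2 = 0.

Order the vertices as 0 < 1 < 2 < 3 < 4 < 5 < 6 < 7 < 8 < 9 < 10 < 11. Listing each simplex with vertices in this order, K has dimension 2 with simplices:

  0-simplices (12): [0], [1], [2], [3], [4], [5], [6], [7], [8], [9], [10], [11]
  1-simplices (19): [0,2], [0,3], [0,4], [0,5], [0,8], [0,9], [1,6], [1,7], [1,10], [1,11], [2,8], [3,4], [5,9], [6,7], [6,10], [6,11], [7,10], [7,11], [10,11]
  2-simplices (5): [1,6,7], [1,6,10], [1,7,11], [6,10,11], [7,10,11]

so the chain groups are C_0 ≅ Z^12, C_1 ≅ Z^19, C_2 ≅ Z^5.

∂_1: C_1 → C_0 sends each edge [p,q] (with p < q) to q − p. For instance
  ∂[5,9] = [9] − [5].
This gives a 12×19 integer matrix of rank 10; reducing to Smith normal form yields diagonal entries (1,1,1,1,1,1,1,1,1,1).

The boundary map ∂_2: C_2 → C_1 acts by ∂[p,q,r] = [q,r] − [p,r] + [p,q]. For instance
  ∂[1,6,7] = [6,7] − [1,7] + [1,6],
  ∂[1,6,10] = [6,10] − [1,10] + [1,6].
The 19×5 boundary matrix has rank 5 and Smith normal form diag(1,1,1,1,1).

Reading off H_k = ker ∂_k / im ∂_{k+1}:

  H_0: rank C_0 − rank ∂_1 = 12 − 10 = 2, and the invariant factors of ∂_1 are all 1, so H_0 = Z^2.
  H_1: rank ker ∂_1 − rank ∂_2 = (19 − 10) − 5 = 4, and the invariant factors of ∂_2 are all 1, so H_1 = Z^4.
  H_2: rank ker ∂_2 − rank ∂_3 = (5 − 5) − 0 = 0, and there is no ∂_3, so H_2 = 0.

Hence the Betti numbers are b_0 = 2, b_1 = 4, b_2 = 0.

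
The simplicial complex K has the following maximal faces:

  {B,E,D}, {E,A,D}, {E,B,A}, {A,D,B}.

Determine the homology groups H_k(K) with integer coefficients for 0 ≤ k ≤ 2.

Take the total order A < B < D < E on the vertex set. Then K (dimension 2) consists of the simplices:

  0-simplices (4): A, B, D, E
  1-simplices (6): AB, AD, AE, BD, BE, DE
  2-simplices (4): ABD, ABE, ADE, BDE

giving chain groups C_0 ≅ Z^4, C_1 ≅ Z^6, C_2 ≅ Z^4.

Boundary ∂_1: C_1 → C_0 sends each edge [p,q] (with p < q) to q − p.
This gives a 4×6 integer matrix of rank 3; reducing to Smith normal form yields diagonal entries (1,1,1).

∂_2: C_2 → C_1 sends each 2-simplex [p,q,r] to [q,r] − [p,r] + [p,q]. For instance
  ∂BDE = DE − BE + BD,
  ∂ABE = BE − AE + AB.
As a 6×4 matrix over Z this has rank 3, with invariant factors (1,1,1).

Now H_k = ker ∂_k / im ∂_{k+1}, so:

  H_0: rank C_0 − rank ∂_1 = 4 − 3 = 1, and the invariant factors of ∂_1 are all 1, so H_0 ≅ Z.
  H_1: rank ker ∂_1 − rank ∂_2 = (6 − 3) − 3 = 0, and the invariant factors of ∂_2 are all 1, so H_1 ≅ 0.
  H_2: rank ker ∂_2 − rank ∂_3 = (4 − 3) − 0 = 1, and there is no ∂_3, so H_2 ≅ Z.

H_0 = Z,  H_1 = 0,  H_2 = Z.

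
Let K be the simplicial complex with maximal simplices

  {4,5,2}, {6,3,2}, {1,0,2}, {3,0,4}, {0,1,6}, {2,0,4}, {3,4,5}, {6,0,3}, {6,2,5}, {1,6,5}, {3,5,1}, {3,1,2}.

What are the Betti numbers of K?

We work with the vertex ordering 0 < 1 < 2 < 3 < 4 < 5 < 6. The simplices of K, each written with vertices in increasing order, are:

  0-simplices (7): [0], [1], [2], [3], [4], [5], [6]
  1-simplices (18): [0,1], [0,2], [0,3], [0,4], [0,6], [1,2], [1,3], [1,5], [1,6], [2,3], [2,4], [2,5], [2,6], [3,4], [3,5], [3,6], [4,5], [5,6]
  2-simplices (12): [0,1,2], [0,1,6], [0,2,4], [0,3,4], [0,3,6], [1,2,3], [1,3,5], [1,5,6], [2,3,6], [2,4,5], [2,5,6], [3,4,5]

so the chain groups are C_0 ≅ Z^7, C_1 ≅ Z^18, C_2 ≅ Z^12.

The boundary map ∂_1: C_1 → C_0 is given by ∂[p,q] = [q] − [p].
This gives a 7×18 integer matrix of rank 6; reducing to Smith normal form yields diagonal entries (1,1,1,1,1,1).

The boundary map ∂_2: C_2 → C_1 acts by ∂[p,q,r] = [q,r] − [p,r] + [p,q]. For instance
  ∂[0,2,4] = [2,4] − [0,4] + [0,2],
  ∂[2,3,6] = [3,6] − [2,6] + [2,3].
The resulting 18×12 matrix has rank 12, and its Smith normal form has invariant factors (1,1,1,1,1,1,1,1,1,1,1,2).

From H_k ≅ ker(∂_k) / im(∂_{k+1}) we obtain:

  H_0: rank C_0 − rank ∂_1 = 7 − 6 = 1, and the invariant factors of ∂_1 are all 1, so H_0 ≅ Z.
  H_1: rank ker ∂_1 − rank ∂_2 = (18 − 6) − 12 = 0, and ∂_2 has invariant factor 2 > 1, so H_1 ≅ Z/2.
  H_2: rank ker ∂_2 − rank ∂_3 = (12 − 12) − 0 = 0, and there is no ∂_3, so H_2 ≅ 0.

As a check, the Euler characteristic is 7 − 18 + 12 = 1, which agrees with 1 − 0 + 0 = 1.
(K is a triangulation of the real projective plane RP^2.)

Hence the Betti numbers are b_0 = 1, b_1 = 0, b_2 = 0.

b_0 = 1, b_1 = 0, b_2 = 0.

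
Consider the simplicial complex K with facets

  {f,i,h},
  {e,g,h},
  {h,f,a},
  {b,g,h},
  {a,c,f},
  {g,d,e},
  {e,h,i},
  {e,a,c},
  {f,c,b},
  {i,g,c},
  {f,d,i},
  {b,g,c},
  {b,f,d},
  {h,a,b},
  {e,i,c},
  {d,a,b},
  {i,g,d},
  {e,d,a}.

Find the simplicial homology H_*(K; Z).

H_0 ≅ Z,  H_1 ≅ Z ⊕ Z/2,  H_2 = 0.

We work with the vertex ordering a < b < c < d < e < f < g < h < i. The simplices of K, each written with vertices in increasing order, are:

  0-simplices (9): a, b, c, d, e, f, g, h, i
  1-simplices (27): ab, ac, ad, ae, af, ah, bc, bd, bf, bg, bh, ce, cf, cg, ci, de, df, dg, di, eg, eh, ei, fh, fi, gh, gi, hi
  2-simplices (18): abd, abh, ace, acf, ade, afh, bcf, bcg, bdf, bgh, cei, cgi, deg, dfi, dgi, egh, ehi, fhi

giving chain groups C_0 ≅ Z^9, C_1 ≅ Z^27, C_2 ≅ Z^18.

Boundary ∂_1: C_1 → C_0 is given by ∂[p,q] = [q] − [p].
The resulting 9×27 matrix has rank 8, and its Smith normal form has invariant factors (1,1,1,1,1,1,1,1).

∂_2: C_2 → C_1 acts by ∂[p,q,r] = [q,r] − [p,r] + [p,q]. For instance
  ∂deg = eg − dg + de,
  ∂bdf = df − bf + bd.
The 27×18 boundary matrix has rank 18 and Smith normal form diag(1,1,1,1,1,1,1,1,1,1,1,1,1,1,1,1,1,2).

Reading off H_k = ker ∂_k / im ∂_{k+1}:

  H_0: rank C_0 − rank ∂_1 = 9 − 8 = 1, and the invariant factors of ∂_1 are all 1, so H_0 ≅ Z.
  H_1: rank ker ∂_1 − rank ∂_2 = (27 − 8) − 18 = 1, and ∂_2 has invariant factor 2 > 1, so H_1 ≅ Z ⊕ Z/2.
  H_2: rank ker ∂_2 − rank ∂_3 = (18 − 18) − 0 = 0, and there is no ∂_3, so H_2 ≅ 0.

(K is a triangulation of the Klein bottle.)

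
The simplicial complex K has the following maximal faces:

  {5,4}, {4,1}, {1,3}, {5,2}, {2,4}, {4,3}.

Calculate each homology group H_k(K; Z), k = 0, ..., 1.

H_0 ≅ Z,  H_1 ≅ Z^2.

Order the vertices as 1 < 2 < 3 < 4 < 5. Listing each simplex with vertices in this order, K has dimension 1 with simplices:

  0-simplices (5): [1], [2], [3], [4], [5]
  1-simplices (6): [1,3], [1,4], [2,4], [2,5], [3,4], [4,5]

giving chain groups C_0 ≅ Z^5, C_1 ≅ Z^6.

Boundary ∂_1: C_1 → C_0 sends each edge [p,q] (with p < q) to q − p.
The 5×6 boundary matrix has rank 4 and Smith normal form diag(1,1,1,1).

Reading off H_k = ker ∂_k / im ∂_{k+1}:

  H_0: rank C_0 − rank ∂_1 = 5 − 4 = 1, and the invariant factors of ∂_1 are all 1, so H_0 ≅ Z.
  H_1: rank ker ∂_1 − rank ∂_2 = (6 − 4) − 0 = 2, and there is no ∂_2, so H_1 ≅ Z^2.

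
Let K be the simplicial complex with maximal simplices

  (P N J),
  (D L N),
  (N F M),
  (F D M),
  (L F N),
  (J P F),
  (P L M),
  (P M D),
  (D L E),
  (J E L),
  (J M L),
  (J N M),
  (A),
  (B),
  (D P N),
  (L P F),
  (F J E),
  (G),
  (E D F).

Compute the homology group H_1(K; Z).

H_1 = Z^2.

Fix the vertex order A < B < D < E < F < G < J < L < M < N < P and write every simplex with vertices in increasing order. Then dim K = 2 and the simplices of K are:

  0-simplices (11): A, B, D, E, F, G, J, L, M, N, P
  1-simplices (24): DE, DF, DL, DM, DN, DP, EF, EJ, EL, FJ, FL, FM, FN, FP, JL, JM, JN, JP, LM, LN, LP, MN, MP, NP
  2-simplices (16): DEF, DEL, DFM, DLN, DMP, DNP, EFJ, EJL, FJP, FLN, FLP, FMN, JLM, JMN, JNP, LMP

Hence C_0 ≅ Z^11, C_1 ≅ Z^24, C_2 ≅ Z^16.

The boundary map ∂_1: C_1 → C_0 maps an edge to its endpoints' difference, ∂[p,q] = q − p. For instance
  ∂JN = N − J.
This gives a 11×24 integer matrix of rank 7; reducing to Smith normal form yields diagonal entries (1,1,1,1,1,1,1).

∂_2: C_2 → C_1 acts by ∂[p,q,r] = [q,r] − [p,r] + [p,q]. For instance
  ∂LMP = MP − LP + LM,
  ∂DEF = EF − DF + DE.
As a 24×16 matrix over Z this has rank 15, with invariant factors (1,1,1,1,1,1,1,1,1,1,1,1,1,1,1).

Computing H_k = (kernel of ∂_k) / (image of ∂_{k+1}):

  H_1: rank ker ∂_1 − rank ∂_2 = (24 − 7) − 15 = 2, and the invariant factors of ∂_2 are all 1, so H_1 = Z^2.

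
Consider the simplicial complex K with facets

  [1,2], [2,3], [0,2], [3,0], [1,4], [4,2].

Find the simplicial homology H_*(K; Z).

K has 5 vertices, 6 edges.
rank ∂_0 = 0, rank ∂_1 = 4 ⇒ b_0 = 5 − 0 − 4 = 1; all invariant factors of ∂_1 are 1 so no torsion. So H_0 ≅ Z.
rank ∂_1 = 4, rank ∂_2 = 0 ⇒ b_1 = 6 − 4 − 0 = 2. So H_1 ≅ Z^2.

H_0 = Z,  H_1 = Z^2.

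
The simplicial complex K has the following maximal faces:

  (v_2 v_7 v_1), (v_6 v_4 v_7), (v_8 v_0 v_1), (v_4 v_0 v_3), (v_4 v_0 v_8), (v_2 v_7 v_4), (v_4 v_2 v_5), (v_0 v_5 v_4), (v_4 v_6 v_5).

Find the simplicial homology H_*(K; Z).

H_0 ≅ Z,  H_1 ≅ Z,  H_2 = 0.

Fix the vertex order v_0 < v_1 < v_2 < v_3 < v_4 < v_5 < v_6 < v_7 < v_8 and write every simplex with vertices in increasing order. Then dim K = 2 and the simplices of K are:

  0-simplices (9): [v_0], [v_1], [v_2], [v_3], [v_4], [v_5], [v_6], [v_7], [v_8]
  1-simplices (18): (18 of them)
  2-simplices (9): [v_0,v_1,v_8], [v_0,v_3,v_4], [v_0,v_4,v_5], [v_0,v_4,v_8], [v_1,v_2,v_7], [v_2,v_4,v_5], [v_2,v_4,v_7], [v_4,v_5,v_6], [v_4,v_6,v_7]

giving chain groups C_0 ≅ Z^9, C_1 ≅ Z^18, C_2 ≅ Z^9.

The boundary map ∂_1: C_1 → C_0 sends each edge [p,q] (with p < q) to q − p. For instance
  ∂[v_5,v_6] = [v_6] − [v_5].
This gives a 9×18 integer matrix of rank 8; reducing to Smith normal form yields diagonal entries (1,1,1,1,1,1,1,1).

The boundary map ∂_2: C_2 → C_1 maps a triangle to the signed sum of its edges. For instance
  ∂[v_4,v_6,v_7] = [v_6,v_7] − [v_4,v_7] + [v_4,v_6],
  ∂[v_0,v_3,v_4] = [v_3,v_4] − [v_0,v_4] + [v_0,v_3].
The resulting 18×9 matrix has rank 9, and its Smith normal form has invariant factors (1,1,1,1,1,1,1,1,1).

Computing H_k = (kernel of ∂_k) / (image of ∂_{k+1}):

  H_0: rank C_0 − rank ∂_1 = 9 − 8 = 1, and the invariant factors of ∂_1 are all 1, so H_0 = Z.
  H_1: rank ker ∂_1 − rank ∂_2 = (18 − 8) − 9 = 1, and the invariant factors of ∂_2 are all 1, so H_1 = Z.
  H_2: rank ker ∂_2 − rank ∂_3 = (9 − 9) − 0 = 0, and there is no ∂_3, so H_2 = 0.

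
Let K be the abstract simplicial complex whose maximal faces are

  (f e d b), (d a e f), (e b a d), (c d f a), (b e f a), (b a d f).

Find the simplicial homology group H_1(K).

H_1 = 0.

Fix the vertex order a < b < c < d < e < f and write every simplex with vertices in increasing order. Then dim K = 3 and the simplices of K are:

  0-simplices (6): a, b, c, d, e, f
  1-simplices (13): ab, ac, ad, ae, af, bd, be, bf, cd, cf, de, df, ef
  2-simplices (13): abd, abe, abf, acd, acf, ade, adf, aef, bde, bdf, bef, cdf, def
  3-simplices (6): abde, abdf, abef, acdf, adef, bdef

Hence C_0 ≅ Z^6, C_1 ≅ Z^13, C_2 ≅ Z^13, C_3 ≅ Z^6.

∂_1: C_1 → C_0 maps an edge to its endpoints' difference, ∂[p,q] = q − p.
The resulting 6×13 matrix has rank 5, and its Smith normal form has invariant factors (1,1,1,1,1).

∂_2: C_2 → C_1 sends each 2-simplex [p,q,r] to [q,r] − [p,r] + [p,q]. For instance
  ∂adf = df − af + ad,
  ∂acf = cf − af + ac.
This gives a 13×13 integer matrix of rank 8; reducing to Smith normal form yields diagonal entries (1,1,1,1,1,1,1,1).

Boundary ∂_3: C_3 → C_2 sends each 3-simplex σ to the alternating sum Σ_i (−1)^i (σ with its i-th vertex removed). For instance
  ∂abde = bde − ade + abe − abd,
  ∂abef = bef − aef + abf − abe.
The resulting 13×6 matrix has rank 5, and its Smith normal form has invariant factors (1,1,1,1,1).

Computing H_k = (kernel of ∂_k) / (image of ∂_{k+1}):

  H_1: rank ker ∂_1 − rank ∂_2 = (13 − 5) − 8 = 0, and the invariant factors of ∂_2 are all 1, so H_1 = 0.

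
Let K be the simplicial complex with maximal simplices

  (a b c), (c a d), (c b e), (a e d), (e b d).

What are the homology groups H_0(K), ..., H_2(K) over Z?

H_0 ≅ Z,  H_1 ≅ Z,  H_2 = 0.

Take the total order a < b < c < d < e on the vertex set. Then K (dimension 2) consists of the simplices:

  0-simplices (5): a, b, c, d, e
  1-simplices (10): ab, ac, ad, ae, bc, bd, be, cd, ce, de
  2-simplices (5): abc, acd, ade, bce, bde

so the chain groups are C_0 ≅ Z^5, C_1 ≅ Z^10, C_2 ≅ Z^5.

∂_1: C_1 → C_0 maps an edge to its endpoints' difference, ∂[p,q] = q − p.
The 5×10 boundary matrix has rank 4 and Smith normal form diag(1,1,1,1).

The boundary map ∂_2: C_2 → C_1 maps a triangle to the signed sum of its edges. For instance
  ∂ade = de − ae + ad,
  ∂bce = ce − be + bc.
The resulting 10×5 matrix has rank 5, and its Smith normal form has invariant factors (1,1,1,1,1).

Now H_k = ker ∂_k / im ∂_{k+1}, so:

  H_0: rank C_0 − rank ∂_1 = 5 − 4 = 1, and the invariant factors of ∂_1 are all 1, so H_0 ≅ Z.
  H_1: rank ker ∂_1 − rank ∂_2 = (10 − 4) − 5 = 1, and the invariant factors of ∂_2 are all 1, so H_1 ≅ Z.
  H_2: rank ker ∂_2 − rank ∂_3 = (5 − 5) − 0 = 0, and there is no ∂_3, so H_2 ≅ 0.

(K is a triangulation of the Möbius band.)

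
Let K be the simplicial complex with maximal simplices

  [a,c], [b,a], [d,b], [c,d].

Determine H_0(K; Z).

We work with the vertex ordering a < b < c < d. The simplices of K, each written with vertices in increasing order, are:

  0-simplices (4): a, b, c, d
  1-simplices (4): ab, ac, bd, cd

Hence C_0 ≅ Z^4, C_1 ≅ Z^4.

∂_1: C_1 → C_0 is given by ∂[p,q] = [q] − [p]. For instance
  ∂ab = b − a.
The resulting 4×4 matrix has rank 3, and its Smith normal form has invariant factors (1,1,1).

Computing H_k = (kernel of ∂_k) / (image of ∂_{k+1}):

  H_0: rank C_0 − rank ∂_1 = 4 − 3 = 1, and the invariant factors of ∂_1 are all 1, so H_0 = Z.

H_0 = Z.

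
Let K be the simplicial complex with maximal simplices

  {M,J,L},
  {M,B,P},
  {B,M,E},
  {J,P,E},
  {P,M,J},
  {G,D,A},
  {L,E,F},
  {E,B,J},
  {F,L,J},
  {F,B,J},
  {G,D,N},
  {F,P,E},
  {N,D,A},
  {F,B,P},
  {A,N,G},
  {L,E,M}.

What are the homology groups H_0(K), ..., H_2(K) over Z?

Fix the vertex order A < B < D < E < F < G < J < L < M < N < P and write every simplex with vertices in increasing order. Then dim K = 2 and the simplices of K are:

  0-simplices (11): A, B, D, E, F, G, J, L, M, N, P
  1-simplices (24): AD, AG, AN, BE, BF, BJ, BM, BP, DG, DN, EF, EJ, EL, EM, EP, FJ, FL, FP, GN, JL, JM, JP, LM, MP
  2-simplices (16): ADG, ADN, AGN, BEJ, BEM, BFJ, BFP, BMP, DGN, EFL, EFP, EJP, ELM, FJL, JLM, JMP

Hence C_0 ≅ Z^11, C_1 ≅ Z^24, C_2 ≅ Z^16.

Boundary ∂_1: C_1 → C_0 sends each edge [p,q] (with p < q) to q − p. For instance
  ∂GN = N − G.
The 11×24 boundary matrix has rank 9 and Smith normal form diag(1,1,1,1,1,1,1,1,1).

Boundary ∂_2: C_2 → C_1 acts by ∂[p,q,r] = [q,r] − [p,r] + [p,q]. For instance
  ∂DGN = GN − DN + DG,
  ∂EJP = JP − EP + EJ.
The resulting 24×16 matrix has rank 15, and its Smith normal form has invariant factors (1,1,1,1,1,1,1,1,1,1,1,1,1,1,2).

Now H_k = ker ∂_k / im ∂_{k+1}, so:

  H_0: rank C_0 − rank ∂_1 = 11 − 9 = 2, and the invariant factors of ∂_1 are all 1, so H_0 = Z^2.
  H_1: rank ker ∂_1 − rank ∂_2 = (24 − 9) − 15 = 0, and ∂_2 has invariant factor 2 > 1, so H_1 = Z/2.
  H_2: rank ker ∂_2 − rank ∂_3 = (16 − 15) − 0 = 1, and there is no ∂_3, so H_2 = Z.

H_0 = Z^2,  H_1 = Z/2,  H_2 = Z.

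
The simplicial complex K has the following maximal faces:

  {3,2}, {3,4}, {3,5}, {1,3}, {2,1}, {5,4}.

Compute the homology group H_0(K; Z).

H_0 ≅ Z.

Order the vertices as 1 < 2 < 3 < 4 < 5. Listing each simplex with vertices in this order, K has dimension 1 with simplices:

  0-simplices (5): [1], [2], [3], [4], [5]
  1-simplices (6): [1,2], [1,3], [2,3], [3,4], [3,5], [4,5]

giving chain groups C_0 ≅ Z^5, C_1 ≅ Z^6.

Boundary ∂_1: C_1 → C_0 is given by ∂[p,q] = [q] − [p]. For instance
  ∂[1,3] = [3] − [1].
The 5×6 boundary matrix has rank 4 and Smith normal form diag(1,1,1,1).

Now H_k = ker ∂_k / im ∂_{k+1}, so:

  H_0: rank C_0 − rank ∂_1 = 5 − 4 = 1, and the invariant factors of ∂_1 are all 1, so H_0 = Z.

(K is a triangulation of a wedge of 2 circles.)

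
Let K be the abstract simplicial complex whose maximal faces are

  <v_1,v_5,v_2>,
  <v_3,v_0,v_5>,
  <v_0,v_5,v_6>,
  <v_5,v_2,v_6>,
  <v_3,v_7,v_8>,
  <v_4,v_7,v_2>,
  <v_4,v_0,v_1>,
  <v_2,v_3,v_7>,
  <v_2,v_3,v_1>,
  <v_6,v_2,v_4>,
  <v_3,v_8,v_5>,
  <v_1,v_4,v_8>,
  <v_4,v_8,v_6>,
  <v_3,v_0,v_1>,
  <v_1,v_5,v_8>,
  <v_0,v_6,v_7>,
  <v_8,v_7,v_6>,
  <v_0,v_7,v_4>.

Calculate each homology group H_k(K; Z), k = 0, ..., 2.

We work with the vertex ordering v_0 < v_1 < v_2 < v_3 < v_4 < v_5 < v_6 < v_7 < v_8. The simplices of K, each written with vertices in increasing order, are:

  0-simplices (9): [v_0], [v_1], [v_2], [v_3], [v_4], [v_5], [v_6], [v_7], [v_8]
  1-simplices (27): (27 of them)
  2-simplices (18): (18 of them)

Hence C_0 ≅ Z^9, C_1 ≅ Z^27, C_2 ≅ Z^18.

The boundary map ∂_1: C_1 → C_0 sends each edge [p,q] (with p < q) to q − p.
As a 9×27 matrix over Z this has rank 8, with invariant factors (1,1,1,1,1,1,1,1).

The boundary map ∂_2: C_2 → C_1 acts by ∂[p,q,r] = [q,r] − [p,r] + [p,q]. For instance
  ∂[v_6,v_7,v_8] = [v_7,v_8] − [v_6,v_8] + [v_6,v_7],
  ∂[v_2,v_4,v_6] = [v_4,v_6] − [v_2,v_6] + [v_2,v_4].
The 27×18 boundary matrix has rank 18 and Smith normal form diag(1,1,1,1,1,1,1,1,1,1,1,1,1,1,1,1,1,2).

Reading off H_k = ker ∂_k / im ∂_{k+1}:

  H_0: rank C_0 − rank ∂_1 = 9 − 8 = 1, and the invariant factors of ∂_1 are all 1, so H_0 = Z.
  H_1: rank ker ∂_1 − rank ∂_2 = (27 − 8) − 18 = 1, and ∂_2 has invariant factor 2 > 1, so H_1 = Z ⊕ Z/2.
  H_2: rank ker ∂_2 − rank ∂_3 = (18 − 18) − 0 = 0, and there is no ∂_3, so H_2 = 0.

H_0 ≅ Z,  H_1 ≅ Z ⊕ Z/2,  H_2 = 0.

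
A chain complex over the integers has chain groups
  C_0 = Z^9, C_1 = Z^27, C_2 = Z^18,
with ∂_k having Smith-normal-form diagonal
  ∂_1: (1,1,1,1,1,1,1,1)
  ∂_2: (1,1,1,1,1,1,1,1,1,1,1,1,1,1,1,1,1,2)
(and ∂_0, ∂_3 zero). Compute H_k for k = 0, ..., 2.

H_0: b_0 = 9 − 0 − 8 = 1; torsion from ∂_1 factors > 1: none. So H_0 ≅ Z.
H_1: b_1 = 27 − 8 − 18 = 1; torsion from ∂_2 factors > 1: [2]. So H_1 ≅ Z × Z/2.
H_2: b_2 = 18 − 18 − 0 = 0; torsion from ∂_3 factors > 1: none. So H_2 ≅ 0.

H_0 ≅ Z,  H_1 ≅ Z × Z/2,  H_2 = 0.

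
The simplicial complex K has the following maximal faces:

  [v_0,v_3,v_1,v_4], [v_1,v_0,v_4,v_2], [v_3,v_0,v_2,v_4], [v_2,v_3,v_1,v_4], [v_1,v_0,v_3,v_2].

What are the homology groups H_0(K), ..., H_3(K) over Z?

H_0 = Z,  H_1 = 0,  H_2 = 0,  H_3 = Z.

Fix the vertex order v_0 < v_1 < v_2 < v_3 < v_4 and write every simplex with vertices in increasing order. Then dim K = 3 and the simplices of K are:

  0-simplices (5): [v_0], [v_1], [v_2], [v_3], [v_4]
  1-simplices (10): [v_0,v_1], [v_0,v_2], [v_0,v_3], [v_0,v_4], [v_1,v_2], [v_1,v_3], [v_1,v_4], [v_2,v_3], [v_2,v_4], [v_3,v_4]
  2-simplices (10): [v_0,v_1,v_2], [v_0,v_1,v_3], [v_0,v_1,v_4], [v_0,v_2,v_3], [v_0,v_2,v_4], [v_0,v_3,v_4], [v_1,v_2,v_3], [v_1,v_2,v_4], [v_1,v_3,v_4], [v_2,v_3,v_4]
  3-simplices (5): [v_0,v_1,v_2,v_3], [v_0,v_1,v_2,v_4], [v_0,v_1,v_3,v_4], [v_0,v_2,v_3,v_4], [v_1,v_2,v_3,v_4]

Hence C_0 ≅ Z^5, C_1 ≅ Z^10, C_2 ≅ Z^10, C_3 ≅ Z^5.

Boundary ∂_1: C_1 → C_0 sends each edge [p,q] (with p < q) to q − p.
As a 5×10 matrix over Z this has rank 4, with invariant factors (1,1,1,1).

∂_2: C_2 → C_1 sends each 2-simplex [p,q,r] to [q,r] − [p,r] + [p,q]. For instance
  ∂[v_0,v_3,v_4] = [v_3,v_4] − [v_0,v_4] + [v_0,v_3],
  ∂[v_0,v_2,v_4] = [v_2,v_4] − [v_0,v_4] + [v_0,v_2].
This gives a 10×10 integer matrix of rank 6; reducing to Smith normal form yields diagonal entries (1,1,1,1,1,1).

Boundary ∂_3: C_3 → C_2 sends each 3-simplex σ to the alternating sum Σ_i (−1)^i (σ with its i-th vertex removed). For instance
  ∂[v_0,v_1,v_2,v_3] = [v_1,v_2,v_3] − [v_0,v_2,v_3] + [v_0,v_1,v_3] − [v_0,v_1,v_2],
  ∂[v_0,v_2,v_3,v_4] = [v_2,v_3,v_4] − [v_0,v_3,v_4] + [v_0,v_2,v_4] − [v_0,v_2,v_3].
The resulting 10×5 matrix has rank 4, and its Smith normal form has invariant factors (1,1,1,1).

Now H_k = ker ∂_k / im ∂_{k+1}, so:

  H_0: rank C_0 − rank ∂_1 = 5 − 4 = 1, and the invariant factors of ∂_1 are all 1, so H_0 ≅ Z.
  H_1: rank ker ∂_1 − rank ∂_2 = (10 − 4) − 6 = 0, and the invariant factors of ∂_2 are all 1, so H_1 ≅ 0.
  H_2: rank ker ∂_2 − rank ∂_3 = (10 − 6) − 4 = 0, and the invariant factors of ∂_3 are all 1, so H_2 ≅ 0.
  H_3: rank ker ∂_3 − rank ∂_4 = (5 − 4) − 0 = 1, and there is no ∂_4, so H_3 ≅ Z.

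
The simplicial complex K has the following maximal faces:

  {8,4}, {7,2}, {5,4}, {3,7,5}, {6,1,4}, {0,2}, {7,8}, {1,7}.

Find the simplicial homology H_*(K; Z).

Order the vertices as 0 < 1 < 2 < 3 < 4 < 5 < 6 < 7 < 8. Listing each simplex with vertices in this order, K has dimension 2 with simplices:

  0-simplices (9): [0], [1], [2], [3], [4], [5], [6], [7], [8]
  1-simplices (12): [0,2], [1,4], [1,6], [1,7], [2,7], [3,5], [3,7], [4,5], [4,6], [4,8], [5,7], [7,8]
  2-simplices (2): [1,4,6], [3,5,7]

giving chain groups C_0 ≅ Z^9, C_1 ≅ Z^12, C_2 ≅ Z^2.

∂_1: C_1 → C_0 is given by ∂[p,q] = [q] − [p].
The 9×12 boundary matrix has rank 8 and Smith normal form diag(1,1,1,1,1,1,1,1).

∂_2: C_2 → C_1 maps a triangle to the signed sum of its edges. For instance
  ∂[1,4,6] = [4,6] − [1,6] + [1,4],
  ∂[3,5,7] = [5,7] − [3,7] + [3,5].
The resulting 12×2 matrix has rank 2, and its Smith normal form has invariant factors (1,1).

Reading off H_k = ker ∂_k / im ∂_{k+1}:

  H_0: rank C_0 − rank ∂_1 = 9 − 8 = 1, and the invariant factors of ∂_1 are all 1, so H_0 ≅ Z.
  H_1: rank ker ∂_1 − rank ∂_2 = (12 − 8) − 2 = 2, and the invariant factors of ∂_2 are all 1, so H_1 ≅ Z^2.
  H_2: rank ker ∂_2 − rank ∂_3 = (2 − 2) − 0 = 0, and there is no ∂_3, so H_2 ≅ 0.

H_0 ≅ Z,  H_1 ≅ Z^2,  H_2 = 0.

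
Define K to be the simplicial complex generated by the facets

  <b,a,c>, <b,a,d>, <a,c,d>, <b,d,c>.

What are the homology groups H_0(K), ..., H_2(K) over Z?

H_0 = Z,  H_1 = 0,  H_2 = Z.

We work with the vertex ordering a < b < c < d. The simplices of K, each written with vertices in increasing order, are:

  0-simplices (4): a, b, c, d
  1-simplices (6): ab, ac, ad, bc, bd, cd
  2-simplices (4): abc, abd, acd, bcd

so the chain groups are C_0 ≅ Z^4, C_1 ≅ Z^6, C_2 ≅ Z^4.

Boundary ∂_1: C_1 → C_0 maps an edge to its endpoints' difference, ∂[p,q] = q − p. For instance
  ∂bd = d − b.
As a 4×6 matrix over Z this has rank 3, with invariant factors (1,1,1).

Boundary ∂_2: C_2 → C_1 sends each 2-simplex [p,q,r] to [q,r] − [p,r] + [p,q]. For instance
  ∂abc = bc − ac + ab,
  ∂bcd = cd − bd + bc.
The resulting 6×4 matrix has rank 3, and its Smith normal form has invariant factors (1,1,1).

Reading off H_k = ker ∂_k / im ∂_{k+1}:

  H_0: rank C_0 − rank ∂_1 = 4 − 3 = 1, and the invariant factors of ∂_1 are all 1, so H_0 = Z.
  H_1: rank ker ∂_1 − rank ∂_2 = (6 − 3) − 3 = 0, and the invariant factors of ∂_2 are all 1, so H_1 = 0.
  H_2: rank ker ∂_2 − rank ∂_3 = (4 − 3) − 0 = 1, and there is no ∂_3, so H_2 = Z.

(K is a triangulation of the 2-sphere S^2.)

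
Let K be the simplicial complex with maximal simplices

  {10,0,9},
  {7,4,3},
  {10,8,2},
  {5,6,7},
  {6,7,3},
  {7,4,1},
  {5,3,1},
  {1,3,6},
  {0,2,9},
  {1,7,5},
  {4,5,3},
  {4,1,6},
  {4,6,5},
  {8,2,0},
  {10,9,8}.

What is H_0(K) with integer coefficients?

H_0 ≅ Z^2.

We work with the vertex ordering 0 < 1 < 2 < 3 < 4 < 5 < 6 < 7 < 8 < 9 < 10. The simplices of K, each written with vertices in increasing order, are:

  0-simplices (11): [0], [1], [2], [3], [4], [5], [6], [7], [8], [9], [10]
  1-simplices (25): (25 of them)
  2-simplices (15): [0,2,8], [0,2,9], [0,9,10], [1,3,5], [1,3,6], [1,4,6], [1,4,7], [1,5,7], [2,8,10], [3,4,5], [3,4,7], [3,6,7], [4,5,6], [5,6,7], [8,9,10]

so the chain groups are C_0 ≅ Z^11, C_1 ≅ Z^25, C_2 ≅ Z^15.

∂_1: C_1 → C_0 sends each edge [p,q] (with p < q) to q − p.
The resulting 11×25 matrix has rank 9, and its Smith normal form has invariant factors (1,1,1,1,1,1,1,1,1).

The boundary map ∂_2: C_2 → C_1 sends each 2-simplex [p,q,r] to [q,r] − [p,r] + [p,q]. For instance
  ∂[4,5,6] = [5,6] − [4,6] + [4,5],
  ∂[0,2,9] = [2,9] − [0,9] + [0,2].
As a 25×15 matrix over Z this has rank 15, with invariant factors (1,1,1,1,1,1,1,1,1,1,1,1,1,1,2).

Reading off H_k = ker ∂_k / im ∂_{k+1}:

  H_0: rank C_0 − rank ∂_1 = 11 − 9 = 2, and the invariant factors of ∂_1 are all 1, so H_0 ≅ Z^2.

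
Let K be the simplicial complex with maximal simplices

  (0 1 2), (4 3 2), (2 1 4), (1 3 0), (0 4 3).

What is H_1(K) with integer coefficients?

H_1 = Z.

Fix the vertex order 0 < 1 < 2 < 3 < 4 and write every simplex with vertices in increasing order. Then dim K = 2 and the simplices of K are:

  0-simplices (5): [0], [1], [2], [3], [4]
  1-simplices (10): [0,1], [0,2], [0,3], [0,4], [1,2], [1,3], [1,4], [2,3], [2,4], [3,4]
  2-simplices (5): [0,1,2], [0,1,3], [0,3,4], [1,2,4], [2,3,4]

Hence C_0 ≅ Z^5, C_1 ≅ Z^10, C_2 ≅ Z^5.

Boundary ∂_1: C_1 → C_0 sends each edge [p,q] (with p < q) to q − p. For instance
  ∂[1,4] = [4] − [1].
This gives a 5×10 integer matrix of rank 4; reducing to Smith normal form yields diagonal entries (1,1,1,1).

∂_2: C_2 → C_1 maps a triangle to the signed sum of its edges. For instance
  ∂[1,2,4] = [2,4] − [1,4] + [1,2],
  ∂[0,1,3] = [1,3] − [0,3] + [0,1].
The 10×5 boundary matrix has rank 5 and Smith normal form diag(1,1,1,1,1).

Reading off H_k = ker ∂_k / im ∂_{k+1}:

  H_1: rank ker ∂_1 − rank ∂_2 = (10 − 4) − 5 = 1, and the invariant factors of ∂_2 are all 1, so H_1 ≅ Z.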